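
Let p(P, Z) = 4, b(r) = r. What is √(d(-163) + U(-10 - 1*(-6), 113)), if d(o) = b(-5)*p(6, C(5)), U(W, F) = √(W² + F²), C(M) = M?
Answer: √(-20 + √12785) ≈ 9.6473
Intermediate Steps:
U(W, F) = √(F² + W²)
d(o) = -20 (d(o) = -5*4 = -20)
√(d(-163) + U(-10 - 1*(-6), 113)) = √(-20 + √(113² + (-10 - 1*(-6))²)) = √(-20 + √(12769 + (-10 + 6)²)) = √(-20 + √(12769 + (-4)²)) = √(-20 + √(12769 + 16)) = √(-20 + √12785)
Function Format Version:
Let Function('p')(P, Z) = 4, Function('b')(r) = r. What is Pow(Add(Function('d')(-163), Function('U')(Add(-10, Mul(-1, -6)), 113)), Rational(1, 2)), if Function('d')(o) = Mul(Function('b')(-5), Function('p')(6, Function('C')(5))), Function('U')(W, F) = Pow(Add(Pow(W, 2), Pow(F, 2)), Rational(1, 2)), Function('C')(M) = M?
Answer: Pow(Add(-20, Pow(12785, Rational(1, 2))), Rational(1, 2)) ≈ 9.6473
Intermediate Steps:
Function('U')(W, F) = Pow(Add(Pow(F, 2), Pow(W, 2)), Rational(1, 2))
Function('d')(o) = -20 (Function('d')(o) = Mul(-5, 4) = -20)
Pow(Add(Function('d')(-163), Function('U')(Add(-10, Mul(-1, -6)), 113)), Rational(1, 2)) = Pow(Add(-20, Pow(Add(Pow(113, 2), Pow(Add(-10, Mul(-1, -6)), 2)), Rational(1, 2))), Rational(1, 2)) = Pow(Add(-20, Pow(Add(12769, Pow(Add(-10, 6), 2)), Rational(1, 2))), Rational(1, 2)) = Pow(Add(-20, Pow(Add(12769, Pow(-4, 2)), Rational(1, 2))), Rational(1, 2)) = Pow(Add(-20, Pow(Add(12769, 16), Rational(1, 2))), Rational(1, 2)) = Pow(Add(-20, Pow(12785, Rational(1, 2))), Rational(1, 2))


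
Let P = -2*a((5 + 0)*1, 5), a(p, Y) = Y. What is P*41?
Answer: -410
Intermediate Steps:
P = -10 (P = -2*5 = -10)
P*41 = -10*41 = -410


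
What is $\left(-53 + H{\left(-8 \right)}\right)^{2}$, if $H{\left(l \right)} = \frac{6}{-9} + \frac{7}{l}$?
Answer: $\frac{1713481}{576} \approx 2974.8$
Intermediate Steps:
$H{\left(l \right)} = - \frac{2}{3} + \frac{7}{l}$ ($H{\left(l \right)} = 6 \left(- \frac{1}{9}\right) + \frac{7}{l} = - \frac{2}{3} + \frac{7}{l}$)
$\left(-53 + H{\left(-8 \right)}\right)^{2} = \left(-53 + \left(- \frac{2}{3} + \frac{7}{-8}\right)\right)^{2} = \left(-53 + \left(- \frac{2}{3} + 7 \left(- \frac{1}{8}\right)\right)\right)^{2} = \left(-53 - \frac{37}{24}\right)^{2} = \left(- \frac{1309}{24}\right)^{2} = \frac{1713481}{576}$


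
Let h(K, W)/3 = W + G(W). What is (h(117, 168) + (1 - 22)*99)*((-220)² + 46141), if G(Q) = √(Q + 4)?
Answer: -148902075 + 567246*√43 ≈ -1.4518e+8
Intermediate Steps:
G(Q) = √(4 + Q)
h(K, W) = 3*W + 3*√(4 + W) (h(K, W) = 3*(W + √(4 + W)) = 3*W + 3*√(4 + W))
(h(117, 168) + (1 - 22)*99)*((-220)² + 46141) = ((3*168 + 3*√(4 + 168)) + (1 - 22)*99)*((-220)² + 46141) = ((504 + 3*√172) - 21*99)*(48400 + 46141) = ((504 + 3*(2*√43)) - 2079)*94541 = ((504 + 6*√43) - 2079)*94541 = (-1575 + 6*√43)*94541 = -148902075 + 567246*√43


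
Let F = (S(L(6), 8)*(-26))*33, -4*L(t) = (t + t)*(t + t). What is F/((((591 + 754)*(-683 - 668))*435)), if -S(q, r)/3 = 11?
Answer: -9438/263478775 ≈ -3.5821e-5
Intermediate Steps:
L(t) = -t**2 (L(t) = -(t + t)*(t + t)/4 = -2*t*2*t/4 = -t**2)
S(q, r) = -33 (S(q, r) = -3*11 = -33)
F = 28314 (F = -33*(-26)*33 = 858*33 = 28314)
F/((((591 + 754)*(-683 - 668))*435)) = 28314/((((591 + 754)*(-683 - 668))*435)) = 28314/(((1345*(-1351))*435)) = 28314/((-1817095*435)) = 28314/(-790436325) = 28314*(-1/790436325) = -9438/263478775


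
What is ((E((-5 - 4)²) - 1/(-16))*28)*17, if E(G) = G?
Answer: 154343/4 ≈ 38586.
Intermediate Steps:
((E((-5 - 4)²) - 1/(-16))*28)*17 = (((-5 - 4)² - 1/(-16))*28)*17 = (((-9)² - 1*(-1/16))*28)*17 = ((81 + 1/16)*28)*17 = ((1297/16)*28)*17 = (9079/4)*17 = 154343/4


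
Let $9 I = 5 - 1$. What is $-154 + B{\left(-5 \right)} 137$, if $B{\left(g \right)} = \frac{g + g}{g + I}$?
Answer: $\frac{6016}{41} \approx 146.73$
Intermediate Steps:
$I = \frac{4}{9}$ ($I = \frac{5 - 1}{9} = \frac{1}{9} \cdot 4 = \frac{4}{9} \approx 0.44444$)
$B{\left(g \right)} = \frac{2 g}{\frac{4}{9} + g}$ ($B{\left(g \right)} = \frac{g + g}{g + \frac{4}{9}} = \frac{2 g}{\frac{4}{9} + g}$)
$-154 + B{\left(-5 \right)} 137 = -154 + 18 \left(-5\right) \frac{1}{4 + 9 \left(-5\right)} 137 = -154 + 18 \left(-5\right) \frac{1}{4 - 45} \cdot 137 = -154 + 18 \left(-5\right) \frac{1}{-41} \cdot 137 = -154 + 18 \left(-5\right) \left(- \frac{1}{41}\right) 137 = -154 + \frac{90}{41} \cdot 137 = -154 + \frac{12330}{41} = \frac{6016}{41}$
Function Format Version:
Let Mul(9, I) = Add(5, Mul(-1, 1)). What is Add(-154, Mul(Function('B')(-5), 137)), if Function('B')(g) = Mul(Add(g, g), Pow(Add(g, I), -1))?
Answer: Rational(6016, 41) ≈ 146.73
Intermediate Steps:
I = Rational(4, 9) (I = Mul(Rational(1, 9), Add(5, Mul(-1, 1))) = Mul(Rational(1, 9), Add(5, -1)) = Mul(Rational(1, 9), 4) = Rational(4, 9) ≈ 0.44444)
Function('B')(g) = Mul(2, g, Pow(Add(Rational(4, 9), g), -1)) (Function('B')(g) = Mul(Add(g, g), Pow(Add(g, Rational(4, 9)), -1)) = Mul(Mul(2, g), Pow(Add(Rational(4, 9), g), -1)) = Mul(2, g, Pow(Add(Rational(4, 9), g), -1)))
Add(-154, Mul(Function('B')(-5), 137)) = Add(-154, Mul(Mul(18, -5, Pow(Add(4, Mul(9, -5)), -1)), 137)) = Add(-154, Mul(Mul(18, -5, Pow(Add(4, -45), -1)), 137)) = Add(-154, Mul(Mul(18, -5, Pow(-41, -1)), 137)) = Add(-154, Mul(Mul(18, -5, Rational(-1, 41)), 137)) = Add(-154, Mul(Rational(90, 41), 137)) = Add(-154, Rational(12330, 41)) = Rational(6016, 41)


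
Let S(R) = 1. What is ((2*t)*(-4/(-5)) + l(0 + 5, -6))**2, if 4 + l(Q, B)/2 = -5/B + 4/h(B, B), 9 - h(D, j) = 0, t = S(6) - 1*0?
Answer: 29929/2025 ≈ 14.780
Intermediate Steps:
t = 1 (t = 1 - 1*0 = 1 + 0 = 1)
h(D, j) = 9 (h(D, j) = 9 - 1*0 = 9 + 0 = 9)
l(Q, B) = -64/9 - 10/B (l(Q, B) = -8 + 2*(-5/B + 4/9) = -8 + 2*(4/9 - 5/B) = -8 + (8/9 - 10/B) = -64/9 - 10/B)
((2*t)*(-4/(-5)) + l(0 + 5, -6))**2 = ((2*1)*(-4/(-5)) + (-64/9 - 10/(-6)))**2 = (2*(-4*(-1/5)) + (-64/9 - 10*(-1/6)))**2 = (2*(4/5) + (-64/9 + 5/3))**2 = (8/5 - 49/9)**2 = (-173/45)**2 = 29929/2025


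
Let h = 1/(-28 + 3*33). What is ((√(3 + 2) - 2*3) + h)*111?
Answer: -47175/71 + 111*√5 ≈ -416.23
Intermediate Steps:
h = 1/71 (h = 1/(-28 + 99) = 1/71 ≈ 0.014085)
((√(3 + 2) - 2*3) + h)*111 = ((√(3 + 2) - 2*3) + 1/71)*111 = ((√5 - 6) + 1/71)*111 = ((-6 + √5) + 1/71)*111 = (-425/71 + √5)*111 = -47175/71 + 111*√5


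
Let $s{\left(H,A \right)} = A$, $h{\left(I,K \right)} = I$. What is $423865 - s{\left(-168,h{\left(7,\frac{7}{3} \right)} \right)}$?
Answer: $423858$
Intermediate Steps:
$423865 - s{\left(-168,h{\left(7,\frac{7}{3} \right)} \right)} = 423865 - 7 = 423858$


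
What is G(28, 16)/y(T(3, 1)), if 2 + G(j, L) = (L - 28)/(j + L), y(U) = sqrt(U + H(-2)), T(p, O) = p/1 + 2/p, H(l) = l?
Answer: -5*sqrt(15)/11 ≈ -1.7604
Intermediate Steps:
T(p, O) = p + 2/p (T(p, O) = p*1 + 2/p = p + 2/p)
y(U) = sqrt(-2 + U) (y(U) = sqrt(U - 2) = sqrt(-2 + U))
G(j, L) = -2 + (-28 + L)/(L + j) (G(j, L) = -2 + (L - 28)/(j + L) = -2 + (-28 + L)/(L + j))
G(28, 16)/y(T(3, 1)) = ((-28 - 1*16 - 2*28)/(16 + 28))/(sqrt(-2 + (3 + 2/3))) = ((-28 - 16 - 56)/44)/(sqrt(-2 + (3 + 2*(1/3)))) = ((1/44)*(-100))/(sqrt(-2 + (3 + 2/3))) = -25/(11*sqrt(-2 + 11/3)) = -25*sqrt(15)/5/11 = -5*sqrt(15)/11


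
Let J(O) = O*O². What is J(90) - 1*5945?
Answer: 723055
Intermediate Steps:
J(O) = O³
J(90) - 1*5945 = 90³ - 1*5945 = 729000 - 5945 = 723055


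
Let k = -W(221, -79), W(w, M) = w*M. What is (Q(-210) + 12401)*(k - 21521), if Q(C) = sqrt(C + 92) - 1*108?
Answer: -49934166 - 4062*I*sqrt(118) ≈ -4.9934e+7 - 44125.0*I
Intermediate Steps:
Q(C) = -108 + sqrt(92 + C) (Q(C) = sqrt(92 + C) - 108 = -108 + sqrt(92 + C))
W(w, M) = M*w
k = 17459 (k = -(-79)*221 = -1*(-17459) = 17459)
(Q(-210) + 12401)*(k - 21521) = ((-108 + sqrt(92 - 210)) + 12401)*(17459 - 21521) = ((-108 + sqrt(-118)) + 12401)*(-4062) = ((-108 + I*sqrt(118)) + 12401)*(-4062) = (12293 + I*sqrt(118))*(-4062) = -49934166 - 4062*I*sqrt(118)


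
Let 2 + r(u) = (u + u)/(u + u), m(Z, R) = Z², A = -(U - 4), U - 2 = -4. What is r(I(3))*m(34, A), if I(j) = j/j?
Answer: -1156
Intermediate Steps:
U = -2 (U = 2 - 4 = -2)
A = 6 (A = -(-2 - 4) = -1*(-6) = 6)
I(j) = 1
r(u) = -1 (r(u) = -2 + (u + u)/(u + u) = -2 + (2*u)/((2*u)) = -2 + (2*u)*(1/(2*u)) = -2 + 1 = -1)
r(I(3))*m(34, A) = -1*34² = -1*1156 = -1156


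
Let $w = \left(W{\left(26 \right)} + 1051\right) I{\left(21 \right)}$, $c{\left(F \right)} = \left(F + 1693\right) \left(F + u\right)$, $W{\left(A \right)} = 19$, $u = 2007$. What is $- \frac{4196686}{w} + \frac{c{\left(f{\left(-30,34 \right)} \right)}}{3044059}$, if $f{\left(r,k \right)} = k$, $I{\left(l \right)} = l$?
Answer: $- \frac{6347878687592}{34200002865} \approx -185.61$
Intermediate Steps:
$c{\left(F \right)} = \left(1693 + F\right) \left(2007 + F\right)$ ($c{\left(F \right)} = \left(F + 1693\right) \left(F + 2007\right) = \left(1693 + F\right) \left(2007 + F\right)$)
$w = 22470$ ($w = \left(19 + 1051\right) 21 = 1070 \cdot 21 = 22470$)
$- \frac{4196686}{w} + \frac{c{\left(f{\left(-30,34 \right)} \right)}}{3044059} = - \frac{4196686}{22470} + \frac{3397851 + 34^{2} + 3700 \cdot 34}{3044059} = \left(-4196686\right) \frac{1}{22470} + \left(3397851 + 1156 + 125800\right) \frac{1}{3044059} = - \frac{2098343}{11235} + 3524807 \cdot \frac{1}{3044059} = - \frac{2098343}{11235} + \frac{3524807}{3044059} = - \frac{6347878687592}{34200002865}$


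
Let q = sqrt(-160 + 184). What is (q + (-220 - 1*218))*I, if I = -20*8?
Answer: 70080 - 320*sqrt(6) ≈ 69296.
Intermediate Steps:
I = -160
q = 2*sqrt(6) (q = sqrt(24) = 2*sqrt(6) ≈ 4.8990)
(q + (-220 - 1*218))*I = (2*sqrt(6) + (-220 - 1*218))*(-160) = (2*sqrt(6) + (-220 - 218))*(-160) = (2*sqrt(6) - 438)*(-160) = (-438 + 2*sqrt(6))*(-160) = 70080 - 320*sqrt(6)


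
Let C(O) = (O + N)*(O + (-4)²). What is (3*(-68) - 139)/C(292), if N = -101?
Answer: -49/8404 ≈ -0.0058306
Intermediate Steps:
C(O) = (-101 + O)*(16 + O) (C(O) = (O - 101)*(O + (-4)²) = (-101 + O)*(O + 16) = (-101 + O)*(16 + O))
(3*(-68) - 139)/C(292) = (3*(-68) - 139)/(-1616 + 292² - 85*292) = (-204 - 139)/(-1616 + 85264 - 24820) = -343/58828 = -343*1/58828 = -49/8404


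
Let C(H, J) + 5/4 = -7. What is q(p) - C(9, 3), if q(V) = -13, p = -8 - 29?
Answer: -19/4 ≈ -4.7500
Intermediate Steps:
C(H, J) = -33/4 (C(H, J) = -5/4 - 7 = -33/4)
p = -37
q(p) - C(9, 3) = -13 - 1*(-33/4) = -13 + 33/4 = -19/4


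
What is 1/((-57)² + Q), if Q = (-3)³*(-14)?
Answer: 1/3627 ≈ 0.00027571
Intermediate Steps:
Q = 378 (Q = -27*(-14) = 378)
1/((-57)² + Q) = 1/((-57)² + 378) = 1/(3249 + 378) = 1/3627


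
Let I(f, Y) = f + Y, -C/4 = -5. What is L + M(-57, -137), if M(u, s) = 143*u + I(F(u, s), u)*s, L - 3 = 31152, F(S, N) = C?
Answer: 28073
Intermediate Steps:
C = 20 (C = -4*(-5) = 20)
F(S, N) = 20
L = 31155 (L = 3 + 31152 = 31155)
I(f, Y) = Y + f
M(u, s) = 143*u + s*(20 + u) (M(u, s) = 143*u + (u + 20)*s = 143*u + (20 + u)*s = 143*u + s*(20 + u))
L + M(-57, -137) = 31155 + (143*(-57) - 137*(20 - 57)) = 31155 + (-8151 - 137*(-37)) = 31155 + (-8151 + 5069) = 31155 - 3082 = 28073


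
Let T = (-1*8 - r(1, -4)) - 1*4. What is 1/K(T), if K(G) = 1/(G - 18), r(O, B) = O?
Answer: -31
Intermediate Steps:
T = -13 (T = (-1*8 - 1*1) - 1*4 = (-8 - 1) - 4 = -9 - 4 = -13)
K(G) = 1/(-18 + G)
1/K(T) = 1/(1/(-18 - 13)) = 1/(1/(-31)) = 1/(-1/31) = -31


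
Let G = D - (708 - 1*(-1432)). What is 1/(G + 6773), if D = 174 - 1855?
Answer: 1/2952 ≈ 0.00033875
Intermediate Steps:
D = -1681
G = -3821 (G = -1681 - (708 - 1*(-1432)) = -1681 - (708 + 1432) = -1681 - 1*2140 = -1681 - 2140 = -3821)
1/(G + 6773) = 1/(-3821 + 6773) = 1/2952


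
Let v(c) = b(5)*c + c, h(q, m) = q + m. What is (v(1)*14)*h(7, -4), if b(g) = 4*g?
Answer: 882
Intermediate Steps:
h(q, m) = m + q
v(c) = 21*c (v(c) = (4*5)*c + c = 20*c + c = 21*c)
(v(1)*14)*h(7, -4) = ((21*1)*14)*(-4 + 7) = (21*14)*3 = 294*3 = 882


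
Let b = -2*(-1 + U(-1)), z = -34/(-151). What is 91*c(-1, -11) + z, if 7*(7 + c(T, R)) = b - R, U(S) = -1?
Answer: -66708/151 ≈ -441.77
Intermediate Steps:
z = 34/151 (z = -34*(-1/151) = 34/151 ≈ 0.22517)
b = 4 (b = -2*(-1 - 1) = -2*(-2) = 4)
c(T, R) = -45/7 - R/7 (c(T, R) = -7 + (4 - R)/7 = -7 + (4/7 - R/7) = -45/7 - R/7)
91*c(-1, -11) + z = 91*(-45/7 - 1/7*(-11)) + 34/151 = 91*(-45/7 + 11/7) + 34/151 = 91*(-34/7) + 34/151 = -442 + 34/151 = -66708/151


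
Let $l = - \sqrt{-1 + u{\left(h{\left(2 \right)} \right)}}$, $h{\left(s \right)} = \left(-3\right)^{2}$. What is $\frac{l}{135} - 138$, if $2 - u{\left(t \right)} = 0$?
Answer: $- \frac{18631}{135} \approx -138.01$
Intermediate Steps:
$h{\left(s \right)} = 9$
$u{\left(t \right)} = 2$ ($u{\left(t \right)} = 2 - 0 = 2 + 0 = 2$)
$l = -1$ ($l = - \sqrt{-1 + 2} = - \sqrt{1} = \left(-1\right) 1 = -1$)
$\frac{l}{135} - 138 = \frac{1}{135} \left(-1\right) - 138 = - \frac{1}{135} - 138 = - \frac{18631}{135}$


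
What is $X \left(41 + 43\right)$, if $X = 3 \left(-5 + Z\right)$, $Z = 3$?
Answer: $-504$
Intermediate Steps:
$X = -6$ ($X = 3 \left(-5 + 3\right) = 3 \left(-2\right) = -6$)
$X \left(41 + 43\right) = - 6 \left(41 + 43\right) = \left(-6\right) 84 = -504$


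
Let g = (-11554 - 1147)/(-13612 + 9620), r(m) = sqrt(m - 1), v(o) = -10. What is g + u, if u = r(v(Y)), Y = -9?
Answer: 12701/3992 + I*sqrt(11) ≈ 3.1816 + 3.3166*I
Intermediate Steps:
r(m) = sqrt(-1 + m)
u = I*sqrt(11) (u = sqrt(-1 - 10) = sqrt(-11) = I*sqrt(11) ≈ 3.3166*I)
g = 12701/3992 (g = -12701/(-3992) = -12701*(-1/3992) = 12701/3992 ≈ 3.1816)
g + u = 12701/3992 + I*sqrt(11)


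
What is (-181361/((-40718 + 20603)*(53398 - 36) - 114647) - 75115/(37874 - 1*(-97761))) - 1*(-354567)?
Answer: 10325186903250649969/29120597871179 ≈ 3.5457e+5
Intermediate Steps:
(-181361/((-40718 + 20603)*(53398 - 36) - 114647) - 75115/(37874 - 1*(-97761))) - 1*(-354567) = (-181361/(-20115*53362 - 114647) - 75115/(37874 + 97761)) + 354567 = (-181361/(-1073376630 - 114647) - 75115/135635) + 354567 = (-181361/(-1073491277) - 75115*1/135635) + 354567 = (-181361*(-1/1073491277) - 15023/27127) + 354567 = (181361/1073491277 - 15023/27127) + 354567 = -16122139674524/29120597871179 + 354567 = 10325186903250649969/29120597871179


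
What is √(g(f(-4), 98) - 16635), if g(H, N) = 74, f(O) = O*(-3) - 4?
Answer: I*√16561 ≈ 128.69*I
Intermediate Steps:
f(O) = -4 - 3*O (f(O) = -3*O - 4 = -4 - 3*O)
√(g(f(-4), 98) - 16635) = √(74 - 16635) = √(-16561) = I*√16561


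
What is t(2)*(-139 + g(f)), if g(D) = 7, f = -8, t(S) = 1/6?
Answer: -22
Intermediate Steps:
t(S) = ⅙
t(2)*(-139 + g(f)) = (-139 + 7)/6 = (⅙)*(-132) = -22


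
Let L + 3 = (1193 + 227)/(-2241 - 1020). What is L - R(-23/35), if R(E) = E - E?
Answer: -11203/3261 ≈ -3.4354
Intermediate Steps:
R(E) = 0
L = -11203/3261 (L = -3 + (1193 + 227)/(-2241 - 1020) = -3 + 1420/(-3261) = -3 + 1420*(-1/3261) = -3 - 1420/3261 = -11203/3261 ≈ -3.4354)
L - R(-23/35) = -11203/3261 - 1*0 = -11203/3261 + 0 = -11203/3261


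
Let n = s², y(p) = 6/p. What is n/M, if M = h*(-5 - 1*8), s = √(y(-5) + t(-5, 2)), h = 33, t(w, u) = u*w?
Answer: 56/2145 ≈ 0.026107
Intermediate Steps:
s = 2*I*√70/5 (s = √(6/(-5) + 2*(-5)) = √(6*(-⅕) - 10) = √(-6/5 - 10) = √(-56/5) = 2*I*√70/5 ≈ 3.3466*I)
n = -56/5 (n = (2*I*√70/5)² = -56/5 ≈ -11.200)
M = -429 (M = 33*(-5 - 1*8) = 33*(-5 - 8) = 33*(-13) = -429)
n/M = -56/5/(-429) = -56/5*(-1/429) = 56/2145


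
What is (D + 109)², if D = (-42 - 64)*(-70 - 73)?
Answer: 233081289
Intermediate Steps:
D = 15158 (D = -106*(-143) = 15158)
(D + 109)² = (15158 + 109)² = 15267² = 233081289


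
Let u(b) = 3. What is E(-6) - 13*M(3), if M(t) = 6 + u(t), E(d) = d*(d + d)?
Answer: -45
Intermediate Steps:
E(d) = 2*d**2 (E(d) = d*(2*d) = 2*d**2)
M(t) = 9 (M(t) = 6 + 3 = 9)
E(-6) - 13*M(3) = 2*(-6)**2 - 13*9 = 2*36 - 117 = 72 - 117 = -45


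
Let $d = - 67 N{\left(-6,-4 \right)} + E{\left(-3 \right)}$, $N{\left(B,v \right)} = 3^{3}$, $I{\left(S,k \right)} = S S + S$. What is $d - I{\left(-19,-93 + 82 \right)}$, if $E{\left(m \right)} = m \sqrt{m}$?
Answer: $-2151 - 3 i \sqrt{3} \approx -2151.0 - 5.1962 i$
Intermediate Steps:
$I{\left(S,k \right)} = S + S^{2}$ ($I{\left(S,k \right)} = S^{2} + S = S + S^{2}$)
$E{\left(m \right)} = m^{\frac{3}{2}}$
$N{\left(B,v \right)} = 27$
$d = -1809 - 3 i \sqrt{3}$ ($d = \left(-67\right) 27 + \left(-3\right)^{\frac{3}{2}} = -1809 - 3 i \sqrt{3} \approx -1809.0 - 5.1962 i$)
$d - I{\left(-19,-93 + 82 \right)} = \left(-1809 - 3 i \sqrt{3}\right) - - 19 \left(1 - 19\right) = \left(-1809 - 3 i \sqrt{3}\right) - \left(-19\right) \left(-18\right) = \left(-1809 - 3 i \sqrt{3}\right) - 342 = -2151 - 3 i \sqrt{3}$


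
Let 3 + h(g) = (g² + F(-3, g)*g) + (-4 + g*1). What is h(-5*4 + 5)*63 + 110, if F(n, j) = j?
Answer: 27074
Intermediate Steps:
h(g) = -7 + g + 2*g² (h(g) = -3 + ((g² + g*g) + (-4 + g*1)) = -3 + ((g² + g²) + (-4 + g)) = -3 + (2*g² + (-4 + g)) = -3 + (-4 + g + 2*g²) = -7 + g + 2*g²)
h(-5*4 + 5)*63 + 110 = (-7 + (-5*4 + 5) + 2*(-5*4 + 5)²)*63 + 110 = (-7 + (-20 + 5) + 2*(-20 + 5)²)*63 + 110 = (-7 - 15 + 2*(-15)²)*63 + 110 = (-7 - 15 + 2*225)*63 + 110 = (-7 - 15 + 450)*63 + 110 = 428*63 + 110 = 26964 + 110 = 27074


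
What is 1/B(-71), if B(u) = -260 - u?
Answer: -1/189 ≈ -0.0052910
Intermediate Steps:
1/B(-71) = 1/(-260 - 1*(-71)) = 1/(-260 + 71) = 1/(-189) = -1/189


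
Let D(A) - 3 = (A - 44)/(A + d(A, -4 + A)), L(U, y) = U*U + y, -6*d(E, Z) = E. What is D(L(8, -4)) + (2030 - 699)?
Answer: 33358/25 ≈ 1334.3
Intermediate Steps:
d(E, Z) = -E/6
L(U, y) = y + U**2 (L(U, y) = U**2 + y = y + U**2)
D(A) = 3 + 6*(-44 + A)/(5*A) (D(A) = 3 + (A - 44)/(A - A/6) = 3 + (-44 + A)/((5*A/6)) = 3 + (-44 + A)*(6/(5*A)) = 3 + 6*(-44 + A)/(5*A))
D(L(8, -4)) + (2030 - 699) = 3*(-88 + 7*(-4 + 8**2))/(5*(-4 + 8**2)) + (2030 - 699) = 3*(-88 + 7*(-4 + 64))/(5*(-4 + 64)) + 1331 = (3/5)*(-88 + 7*60)/60 + 1331 = (3/5)*(1/60)*(-88 + 420) + 1331 = (3/5)*(1/60)*332 + 1331 = 83/25 + 1331 = 33358/25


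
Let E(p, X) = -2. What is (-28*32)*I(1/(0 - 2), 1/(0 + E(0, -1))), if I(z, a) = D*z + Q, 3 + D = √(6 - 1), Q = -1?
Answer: -448 + 448*√5 ≈ 553.76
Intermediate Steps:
D = -3 + √5 (D = -3 + √(6 - 1) = -3 + √5 ≈ -0.76393)
I(z, a) = -1 + z*(-3 + √5) (I(z, a) = (-3 + √5)*z - 1 = z*(-3 + √5) - 1 = -1 + z*(-3 + √5))
(-28*32)*I(1/(0 - 2), 1/(0 + E(0, -1))) = (-28*32)*(-1 - (3 - √5)/(0 - 2)) = -896*(-1 - 1*(3 - √5)/(-2)) = -896*(-1 - 1*(-½)*(3 - √5)) = -896*(-1 + (3/2 - √5/2)) = -896*(½ - √5/2) = -448 + 448*√5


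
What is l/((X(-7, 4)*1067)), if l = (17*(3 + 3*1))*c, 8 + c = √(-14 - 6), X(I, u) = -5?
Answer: 816/5335 - 204*I*√5/5335 ≈ 0.15295 - 0.085503*I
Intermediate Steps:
c = -8 + 2*I*√5 (c = -8 + √(-14 - 6) = -8 + √(-20) = -8 + 2*I*√5 ≈ -8.0 + 4.4721*I)
l = -816 + 204*I*√5 (l = (17*(3 + 3*1))*(-8 + 2*I*√5) = (17*(3 + 3))*(-8 + 2*I*√5) = (17*6)*(-8 + 2*I*√5) = 102*(-8 + 2*I*√5) = -816 + 204*I*√5 ≈ -816.0 + 456.16*I)
l/((X(-7, 4)*1067)) = (-816 + 204*I*√5)/((-5*1067)) = (-816 + 204*I*√5)/(-5335) = (-816 + 204*I*√5)*(-1/5335) = 816/5335 - 204*I*√5/5335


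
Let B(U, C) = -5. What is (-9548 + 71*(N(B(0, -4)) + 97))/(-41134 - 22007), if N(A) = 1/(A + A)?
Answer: 26681/631410 ≈ 0.042256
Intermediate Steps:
N(A) = 1/(2*A)
(-9548 + 71*(N(B(0, -4)) + 97))/(-41134 - 22007) = (-9548 + 71*((1/2)/(-5) + 97))/(-41134 - 22007) = (-9548 + 71*((1/2)*(-1/5) + 97))/(-63141) = (-9548 + 71*(-1/10 + 97))*(-1/63141) = (-9548 + 71*(969/10))*(-1/63141) = (-9548 + 68799/10)*(-1/63141) = -26681/10*(-1/63141) = 26681/631410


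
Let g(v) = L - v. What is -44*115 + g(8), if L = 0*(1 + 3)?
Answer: -5068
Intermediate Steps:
L = 0 (L = 0*4 = 0)
g(v) = -v (g(v) = 0 - v = -v)
-44*115 + g(8) = -44*115 - 1*8 = -5060 - 8 = -5068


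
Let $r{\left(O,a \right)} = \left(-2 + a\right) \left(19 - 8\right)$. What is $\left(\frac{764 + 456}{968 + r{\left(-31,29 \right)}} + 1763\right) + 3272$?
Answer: $\frac{1274099}{253} \approx 5036.0$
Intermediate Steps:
$r{\left(O,a \right)} = -22 + 11 a$ ($r{\left(O,a \right)} = \left(-2 + a\right) 11 = -22 + 11 a$)
$\left(\frac{764 + 456}{968 + r{\left(-31,29 \right)}} + 1763\right) + 3272 = \left(\frac{764 + 456}{968 + \left(-22 + 11 \cdot 29\right)} + 1763\right) + 3272 = \left(\frac{1220}{968 + \left(-22 + 319\right)} + 1763\right) + 3272 = \left(\frac{1220}{968 + 297} + 1763\right) + 3272 = \left(\frac{1220}{1265} + 1763\right) + 3272 = \left(1220 \cdot \frac{1}{1265} + 1763\right) + 3272 = \left(\frac{244}{253} + 1763\right) + 3272 = \frac{446283}{253} + 3272 = \frac{1274099}{253}$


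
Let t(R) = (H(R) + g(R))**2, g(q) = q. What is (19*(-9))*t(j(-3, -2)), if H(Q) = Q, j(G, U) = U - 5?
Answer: -33516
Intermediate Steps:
j(G, U) = -5 + U
t(R) = 4*R**2 (t(R) = (R + R)**2 = (2*R)**2 = 4*R**2)
(19*(-9))*t(j(-3, -2)) = (19*(-9))*(4*(-5 - 2)**2) = -684*(-7)**2 = -684*49 = -171*196 = -33516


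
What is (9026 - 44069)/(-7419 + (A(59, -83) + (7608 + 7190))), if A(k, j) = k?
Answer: -35043/7438 ≈ -4.7113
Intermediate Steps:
(9026 - 44069)/(-7419 + (A(59, -83) + (7608 + 7190))) = (9026 - 44069)/(-7419 + (59 + (7608 + 7190))) = -35043/(-7419 + (59 + 14798)) = -35043/(-7419 + 14857) = -35043/7438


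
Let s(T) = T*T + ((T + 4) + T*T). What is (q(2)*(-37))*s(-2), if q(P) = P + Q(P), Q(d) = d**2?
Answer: -2220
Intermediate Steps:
s(T) = 4 + T + 2*T**2 (s(T) = T**2 + ((4 + T) + T**2) = T**2 + (4 + T + T**2) = 4 + T + 2*T**2)
q(P) = P + P**2
(q(2)*(-37))*s(-2) = ((2*(1 + 2))*(-37))*(4 - 2 + 2*(-2)**2) = ((2*3)*(-37))*(4 - 2 + 2*4) = (6*(-37))*(4 - 2 + 8) = -222*10 = -2220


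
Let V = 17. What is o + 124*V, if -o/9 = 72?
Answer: 1460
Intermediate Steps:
o = -648 (o = -9*72 = -648)
o + 124*V = -648 + 124*17 = -648 + 2108 = 1460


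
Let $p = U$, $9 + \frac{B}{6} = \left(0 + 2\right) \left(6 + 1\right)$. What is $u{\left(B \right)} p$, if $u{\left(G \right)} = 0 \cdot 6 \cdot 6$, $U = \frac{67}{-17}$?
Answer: $0$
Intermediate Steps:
$B = 30$ ($B = -54 + 6 \left(0 + 2\right) \left(6 + 1\right) = -54 + 6 \cdot 2 \cdot 7 = -54 + 6 \cdot 14 = -54 + 84 = 30$)
$U = - \frac{67}{17}$ ($U = 67 \left(- \frac{1}{17}\right) = - \frac{67}{17} \approx -3.9412$)
$u{\left(G \right)} = 0$ ($u{\left(G \right)} = 0 \cdot 6 = 0$)
$p = - \frac{67}{17} \approx -3.9412$
$u{\left(B \right)} p = 0 \left(- \frac{67}{17}\right) = 0$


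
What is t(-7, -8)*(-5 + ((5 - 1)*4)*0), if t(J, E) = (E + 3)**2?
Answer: -125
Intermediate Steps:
t(J, E) = (3 + E)**2
t(-7, -8)*(-5 + ((5 - 1)*4)*0) = (3 - 8)**2*(-5 + ((5 - 1)*4)*0) = (-5)**2*(-5 + (4*4)*0) = 25*(-5 + 16*0) = 25*(-5 + 0) = 25*(-5) = -125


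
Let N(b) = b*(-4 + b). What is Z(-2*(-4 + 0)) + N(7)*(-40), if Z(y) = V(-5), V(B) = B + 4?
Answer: -841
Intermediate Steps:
V(B) = 4 + B
Z(y) = -1 (Z(y) = 4 - 5 = -1)
Z(-2*(-4 + 0)) + N(7)*(-40) = -1 + (7*(-4 + 7))*(-40) = -1 + (7*3)*(-40) = -1 + 21*(-40) = -1 - 840 = -841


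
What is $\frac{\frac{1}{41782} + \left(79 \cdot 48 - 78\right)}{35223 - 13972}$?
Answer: $\frac{155178349}{887909282} \approx 0.17477$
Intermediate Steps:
$\frac{\frac{1}{41782} + \left(79 \cdot 48 - 78\right)}{35223 - 13972} = \frac{\frac{1}{41782} + \left(3792 - 78\right)}{21251} = \left(\frac{1}{41782} + 3714\right) \frac{1}{21251} = \frac{155178349}{41782} \cdot \frac{1}{21251} = \frac{155178349}{887909282}$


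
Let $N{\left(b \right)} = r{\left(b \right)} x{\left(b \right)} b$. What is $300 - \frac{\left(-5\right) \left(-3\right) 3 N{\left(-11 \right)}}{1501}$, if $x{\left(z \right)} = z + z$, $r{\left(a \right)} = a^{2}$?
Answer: $- \frac{867390}{1501} \approx -577.88$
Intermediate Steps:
$x{\left(z \right)} = 2 z$
$N{\left(b \right)} = 2 b^{4}$ ($N{\left(b \right)} = b^{2} \cdot 2 b b = 2 b^{3} b = 2 b^{4}$)
$300 - \frac{\left(-5\right) \left(-3\right) 3 N{\left(-11 \right)}}{1501} = 300 - \frac{\left(-5\right) \left(-3\right) 3 \cdot 2 \left(-11\right)^{4}}{1501} = 300 - 15 \cdot 3 \cdot 2 \cdot 14641 \cdot \frac{1}{1501} = 300 - 45 \cdot 29282 \cdot \frac{1}{1501} = 300 - 1317690 \cdot \frac{1}{1501} = 300 - \frac{1317690}{1501} = - \frac{867390}{1501}$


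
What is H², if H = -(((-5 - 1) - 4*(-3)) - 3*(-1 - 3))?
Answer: 324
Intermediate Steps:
H = -18 (H = -((-6 + 12) - 3*(-4)) = -(6 + 12) = -1*18 = -18)
H² = (-18)² = 324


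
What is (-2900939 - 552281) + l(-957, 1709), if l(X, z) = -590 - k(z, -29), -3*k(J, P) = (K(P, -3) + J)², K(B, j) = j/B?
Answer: -6257372534/2523 ≈ -2.4801e+6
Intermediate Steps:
k(J, P) = -(J - 3/P)²/3 (k(J, P) = -(-3/P + J)²/3 = -(J - 3/P)²/3)
l(X, z) = -590 + (-3 - 29*z)²/2523 (l(X, z) = -590 - (-1)*(-3 + z*(-29))²/(3*(-29)²) = -590 - (-1)*(-3 - 29*z)²/(3*841) = -590 - (-1)*(-3 - 29*z)²/2523 = -590 + (-3 - 29*z)²/2523)
(-2900939 - 552281) + l(-957, 1709) = (-2900939 - 552281) + (-590 + (3 + 29*1709)²/2523) = -3453220 + (-590 + (3 + 49561)²/2523) = -3453220 + (-590 + (1/2523)*49564²) = -3453220 + (-590 + (1/2523)*2456590096) = -3453220 + (-590 + 2456590096/2523) = -3453220 + 2455101526/2523 = -6257372534/2523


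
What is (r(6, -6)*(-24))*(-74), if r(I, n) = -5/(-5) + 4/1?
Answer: 8880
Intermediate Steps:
r(I, n) = 5 (r(I, n) = -5*(-⅕) + 4*1 = 1 + 4 = 5)
(r(6, -6)*(-24))*(-74) = (5*(-24))*(-74) = -120*(-74) = 8880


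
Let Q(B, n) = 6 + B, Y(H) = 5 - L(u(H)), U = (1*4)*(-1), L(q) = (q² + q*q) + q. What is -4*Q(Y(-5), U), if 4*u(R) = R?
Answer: -73/2 ≈ -36.500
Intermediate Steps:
u(R) = R/4
L(q) = q + 2*q² (L(q) = (q² + q²) + q = 2*q² + q = q + 2*q²)
U = -4 (U = 4*(-1) = -4)
Y(H) = 5 - H*(1 + H/2)/4 (Y(H) = 5 - H/4*(1 + 2*(H/4)) = 5 - H/4*(1 + H/2) = 5 - H*(1 + H/2)/4)
-4*Q(Y(-5), U) = -4*(6 + (5 - ⅛*(-5)*(2 - 5))) = -4*(6 + (5 - ⅛*(-5)*(-3))) = -4*(6 + (5 - 15/8)) = -4*(6 + 25/8) = -4*73/8 = -73/2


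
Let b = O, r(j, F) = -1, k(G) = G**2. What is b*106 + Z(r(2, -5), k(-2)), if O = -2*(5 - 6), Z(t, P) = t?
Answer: 211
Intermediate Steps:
O = 2 (O = -2*(-1) = 2)
b = 2
b*106 + Z(r(2, -5), k(-2)) = 2*106 - 1 = 212 - 1 = 211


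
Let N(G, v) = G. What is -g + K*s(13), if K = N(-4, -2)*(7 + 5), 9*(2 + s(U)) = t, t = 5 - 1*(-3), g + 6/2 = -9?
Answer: 196/3 ≈ 65.333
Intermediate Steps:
g = -12 (g = -3 - 9 = -12)
t = 8 (t = 5 + 3 = 8)
s(U) = -10/9 (s(U) = -2 + (1/9)*8 = -2 + 8/9 = -10/9)
K = -48 (K = -4*(7 + 5) = -4*12 = -48)
-g + K*s(13) = -1*(-12) - 48*(-10/9) = 12 + 160/3 = 196/3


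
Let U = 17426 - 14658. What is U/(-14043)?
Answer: -2768/14043 ≈ -0.19711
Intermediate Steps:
U = 2768
U/(-14043) = 2768/(-14043) = 2768*(-1/14043) = -2768/14043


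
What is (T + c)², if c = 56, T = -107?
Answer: 2601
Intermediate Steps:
(T + c)² = (-107 + 56)² = (-51)² = 2601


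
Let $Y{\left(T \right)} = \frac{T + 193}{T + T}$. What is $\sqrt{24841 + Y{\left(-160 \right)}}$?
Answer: $\frac{\sqrt{39745435}}{40} \approx 157.61$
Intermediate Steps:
$Y{\left(T \right)} = \frac{193 + T}{2 T}$
$\sqrt{24841 + Y{\left(-160 \right)}} = \sqrt{24841 + \frac{193 - 160}{2 \left(-160\right)}} = \sqrt{24841 + \frac{1}{2} \left(- \frac{1}{160}\right) 33} = \sqrt{24841 - \frac{33}{320}} = \sqrt{\frac{7949087}{320}} = \frac{\sqrt{39745435}}{40}$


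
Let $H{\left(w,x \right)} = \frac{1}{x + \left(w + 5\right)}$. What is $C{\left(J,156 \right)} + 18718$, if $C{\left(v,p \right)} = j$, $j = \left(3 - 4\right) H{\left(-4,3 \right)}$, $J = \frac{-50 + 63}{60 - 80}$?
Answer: $\frac{74871}{4} \approx 18718.0$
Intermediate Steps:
$H{\left(w,x \right)} = \frac{1}{5 + w + x}$ ($H{\left(w,x \right)} = \frac{1}{x + \left(5 + w\right)} = \frac{1}{5 + w + x}$)
$J = - \frac{13}{20}$ ($J = \frac{13}{-20} = 13 \left(- \frac{1}{20}\right) = - \frac{13}{20} \approx -0.65$)
$j = - \frac{1}{4}$ ($j = \frac{3 - 4}{5 - 4 + 3} = - \frac{1}{4} \approx -0.25$)
$C{\left(v,p \right)} = - \frac{1}{4}$
$C{\left(J,156 \right)} + 18718 = - \frac{1}{4} + 18718 = \frac{74871}{4}$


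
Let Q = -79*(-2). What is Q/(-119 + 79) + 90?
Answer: 1721/20 ≈ 86.050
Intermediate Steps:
Q = 158
Q/(-119 + 79) + 90 = 158/(-119 + 79) + 90 = 158/(-40) + 90 = -1/40*158 + 90 = -79/20 + 90 = 1721/20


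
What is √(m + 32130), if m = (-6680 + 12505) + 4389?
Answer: 2*√10586 ≈ 205.78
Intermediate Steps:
m = 10214 (m = 5825 + 4389 = 10214)
√(m + 32130) = √(10214 + 32130) = √42344 = 2*√10586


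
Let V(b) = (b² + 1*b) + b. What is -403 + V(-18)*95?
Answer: 26957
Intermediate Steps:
V(b) = b² + 2*b (V(b) = (b² + b) + b = (b + b²) + b = b² + 2*b)
-403 + V(-18)*95 = -403 - 18*(2 - 18)*95 = -403 - 18*(-16)*95 = -403 + 288*95 = -403 + 27360 = 26957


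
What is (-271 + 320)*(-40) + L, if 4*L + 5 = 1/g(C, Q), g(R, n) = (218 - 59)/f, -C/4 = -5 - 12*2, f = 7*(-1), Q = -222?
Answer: -623681/318 ≈ -1961.3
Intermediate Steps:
f = -7
C = 116 (C = -4*(-5 - 12*2) = -4*(-5 - 24) = -4*(-29) = 116)
g(R, n) = -159/7 (g(R, n) = (218 - 59)/(-7) = 159*(-⅐) = -159/7)
L = -401/318 (L = -5/4 + 1/(4*(-159/7)) = -5/4 + (¼)*(-7/159) = -5/4 - 7/636 = -401/318 ≈ -1.2610)
(-271 + 320)*(-40) + L = (-271 + 320)*(-40) - 401/318 = 49*(-40) - 401/318 = -1960 - 401/318 = -623681/318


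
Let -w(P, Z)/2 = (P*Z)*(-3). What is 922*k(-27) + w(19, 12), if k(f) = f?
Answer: -23526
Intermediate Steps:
w(P, Z) = 6*P*Z (w(P, Z) = -2*P*Z*(-3) = -(-6)*P*Z = 6*P*Z)
922*k(-27) + w(19, 12) = 922*(-27) + 6*19*12 = -24894 + 1368 = -23526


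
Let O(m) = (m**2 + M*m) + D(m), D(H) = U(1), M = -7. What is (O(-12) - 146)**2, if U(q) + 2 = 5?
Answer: 7225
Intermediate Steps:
U(q) = 3 (U(q) = -2 + 5 = 3)
D(H) = 3
O(m) = 3 + m**2 - 7*m (O(m) = (m**2 - 7*m) + 3 = 3 + m**2 - 7*m)
(O(-12) - 146)**2 = ((3 + (-12)**2 - 7*(-12)) - 146)**2 = ((3 + 144 + 84) - 146)**2 = (231 - 146)**2 = 85**2 = 7225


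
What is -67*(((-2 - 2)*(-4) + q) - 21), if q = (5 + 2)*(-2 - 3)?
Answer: 2680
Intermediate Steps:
q = -35 (q = 7*(-5) = -35)
-67*(((-2 - 2)*(-4) + q) - 21) = -67*(((-2 - 2)*(-4) - 35) - 21) = -67*((-4*(-4) - 35) - 21) = -67*((16 - 35) - 21) = -67*(-19 - 21) = -67*(-40) = 2680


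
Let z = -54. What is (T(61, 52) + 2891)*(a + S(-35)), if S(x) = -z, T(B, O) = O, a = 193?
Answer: 726921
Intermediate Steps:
S(x) = 54 (S(x) = -1*(-54) = 54)
(T(61, 52) + 2891)*(a + S(-35)) = (52 + 2891)*(193 + 54) = 2943*247 = 726921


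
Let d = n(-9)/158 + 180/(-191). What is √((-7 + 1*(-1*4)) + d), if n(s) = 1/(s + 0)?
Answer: I*√97890581594/90534 ≈ 3.4559*I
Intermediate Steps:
n(s) = 1/s
d = -256151/271602 (d = 1/(-9*158) + 180/(-191) = -⅑*1/158 + 180*(-1/191) = -1/1422 - 180/191 = -256151/271602 ≈ -0.94311)
√((-7 + 1*(-1*4)) + d) = √((-7 + 1*(-1*4)) - 256151/271602) = √((-7 + 1*(-4)) - 256151/271602) = √((-7 - 4) - 256151/271602) = √(-11 - 256151/271602) = √(-3243773/271602) = I*√97890581594/90534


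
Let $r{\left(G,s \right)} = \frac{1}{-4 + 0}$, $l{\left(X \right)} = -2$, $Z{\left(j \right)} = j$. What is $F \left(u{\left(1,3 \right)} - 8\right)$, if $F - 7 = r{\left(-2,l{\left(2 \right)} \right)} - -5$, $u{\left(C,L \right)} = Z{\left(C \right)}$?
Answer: $- \frac{329}{4} \approx -82.25$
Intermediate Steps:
$u{\left(C,L \right)} = C$
$r{\left(G,s \right)} = - \frac{1}{4}$ ($r{\left(G,s \right)} = \frac{1}{-4} = - \frac{1}{4}$)
$F = \frac{47}{4}$ ($F = 7 - - \frac{19}{4} = 7 + \left(- \frac{1}{4} + 5\right) = 7 + \frac{19}{4} = \frac{47}{4} \approx 11.75$)
$F \left(u{\left(1,3 \right)} - 8\right) = \frac{47 \left(1 - 8\right)}{4} = \frac{47}{4} \left(-7\right) = - \frac{329}{4}$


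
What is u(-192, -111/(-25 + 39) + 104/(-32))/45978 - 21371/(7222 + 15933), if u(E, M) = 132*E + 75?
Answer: -522566511/354873530 ≈ -1.4725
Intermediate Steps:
u(E, M) = 75 + 132*E
u(-192, -111/(-25 + 39) + 104/(-32))/45978 - 21371/(7222 + 15933) = (75 + 132*(-192))/45978 - 21371/(7222 + 15933) = (75 - 25344)*(1/45978) - 21371/23155 = -25269*1/45978 - 21371*1/23155 = -8423/15326 - 21371/23155 = -522566511/354873530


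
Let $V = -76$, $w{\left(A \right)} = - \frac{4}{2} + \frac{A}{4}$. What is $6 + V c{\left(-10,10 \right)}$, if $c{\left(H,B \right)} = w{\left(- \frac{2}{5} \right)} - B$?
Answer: $\frac{4628}{5} \approx 925.6$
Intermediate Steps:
$w{\left(A \right)} = -2 + \frac{A}{4}$ ($w{\left(A \right)} = \left(-4\right) \frac{1}{2} + A \frac{1}{4} = -2 + \frac{A}{4}$)
$c{\left(H,B \right)} = - \frac{21}{10} - B$ ($c{\left(H,B \right)} = \left(-2 + \frac{\left(-2\right) \frac{1}{5}}{4}\right) - B = \left(-2 + \frac{1}{4} \left(- \frac{2}{5}\right)\right) - B = \left(-2 - \frac{1}{10}\right) - B = - \frac{21}{10} - B$)
$6 + V c{\left(-10,10 \right)} = 6 - 76 \left(- \frac{21}{10} - 10\right) = 6 - - \frac{4598}{5} = 6 + \frac{4598}{5} = \frac{4628}{5}$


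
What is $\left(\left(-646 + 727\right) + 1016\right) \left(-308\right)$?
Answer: $-337876$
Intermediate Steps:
$\left(\left(-646 + 727\right) + 1016\right) \left(-308\right) = \left(81 + 1016\right) \left(-308\right) = 1097 \left(-308\right) = -337876$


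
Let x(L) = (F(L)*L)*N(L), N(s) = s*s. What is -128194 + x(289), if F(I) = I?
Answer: 6975629247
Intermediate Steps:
N(s) = s²
x(L) = L⁴ (x(L) = (L*L)*L² = L²*L² = L⁴)
-128194 + x(289) = -128194 + 289⁴ = -128194 + 6975757441 = 6975629247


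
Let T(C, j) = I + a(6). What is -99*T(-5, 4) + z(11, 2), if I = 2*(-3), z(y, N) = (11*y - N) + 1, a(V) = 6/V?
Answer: 615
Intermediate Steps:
z(y, N) = 1 - N + 11*y (z(y, N) = (-N + 11*y) + 1 = 1 - N + 11*y)
I = -6
T(C, j) = -5 (T(C, j) = -6 + 6/6 = -6 + 6*(⅙) = -6 + 1 = -5)
-99*T(-5, 4) + z(11, 2) = -99*(-5) + (1 - 1*2 + 11*11) = 495 + (1 - 2 + 121) = 495 + 120 = 615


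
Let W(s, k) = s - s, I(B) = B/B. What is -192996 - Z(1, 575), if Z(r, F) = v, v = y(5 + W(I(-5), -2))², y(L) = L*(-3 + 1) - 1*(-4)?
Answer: -193032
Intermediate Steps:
I(B) = 1
W(s, k) = 0
y(L) = 4 - 2*L (y(L) = L*(-2) + 4 = -2*L + 4 = 4 - 2*L)
v = 36 (v = (4 - 2*(5 + 0))² = (4 - 2*5)² = (4 - 10)² = (-6)² = 36)
Z(r, F) = 36
-192996 - Z(1, 575) = -192996 - 1*36 = -192996 - 36 = -193032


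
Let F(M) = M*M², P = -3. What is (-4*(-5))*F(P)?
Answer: -540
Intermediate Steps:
F(M) = M³
(-4*(-5))*F(P) = -4*(-5)*(-3)³ = 20*(-27) = -540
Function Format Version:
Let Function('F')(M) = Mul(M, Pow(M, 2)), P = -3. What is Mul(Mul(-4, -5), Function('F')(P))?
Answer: -540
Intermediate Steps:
Function('F')(M) = Pow(M, 3)
Mul(Mul(-4, -5), Function('F')(P)) = Mul(Mul(-4, -5), Pow(-3, 3)) = Mul(20, -27) = -540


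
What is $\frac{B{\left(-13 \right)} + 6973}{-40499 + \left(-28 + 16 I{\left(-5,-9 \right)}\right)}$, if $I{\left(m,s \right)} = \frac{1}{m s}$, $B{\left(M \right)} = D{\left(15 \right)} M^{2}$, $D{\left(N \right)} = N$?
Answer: $- \frac{427860}{1823699} \approx -0.23461$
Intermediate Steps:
$B{\left(M \right)} = 15 M^{2}$
$I{\left(m,s \right)} = \frac{1}{m s}$
$\frac{B{\left(-13 \right)} + 6973}{-40499 + \left(-28 + 16 I{\left(-5,-9 \right)}\right)} = \frac{15 \left(-13\right)^{2} + 6973}{-40499 - \left(28 - 16 \frac{1}{\left(-5\right) \left(-9\right)}\right)} = \frac{15 \cdot 169 + 6973}{-40499 - \left(28 - 16 \left(\left(- \frac{1}{5}\right) \left(- \frac{1}{9}\right)\right)\right)} = \frac{2535 + 6973}{-40499 + \left(-28 + 16 \cdot \frac{1}{45}\right)} = \frac{9508}{-40499 + \left(-28 + \frac{16}{45}\right)} = \frac{9508}{-40499 - \frac{1244}{45}} = \frac{9508}{- \frac{1823699}{45}} = 9508 \left(- \frac{45}{1823699}\right) = - \frac{427860}{1823699}$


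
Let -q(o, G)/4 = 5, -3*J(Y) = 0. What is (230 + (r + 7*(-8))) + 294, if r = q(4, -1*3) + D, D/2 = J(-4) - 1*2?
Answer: 444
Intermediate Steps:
J(Y) = 0 (J(Y) = -⅓*0 = 0)
q(o, G) = -20 (q(o, G) = -4*5 = -20)
D = -4 (D = 2*(0 - 1*2) = 2*(0 - 2) = 2*(-2) = -4)
r = -24 (r = -20 - 4 = -24)
(230 + (r + 7*(-8))) + 294 = (230 + (-24 + 7*(-8))) + 294 = (230 + (-24 - 56)) + 294 = (230 - 80) + 294 = 150 + 294 = 444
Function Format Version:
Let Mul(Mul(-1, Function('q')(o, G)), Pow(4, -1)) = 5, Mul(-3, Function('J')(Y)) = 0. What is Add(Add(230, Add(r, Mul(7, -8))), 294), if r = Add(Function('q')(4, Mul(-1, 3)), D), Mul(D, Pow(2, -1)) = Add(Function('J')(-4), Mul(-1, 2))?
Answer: 444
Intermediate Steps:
Function('J')(Y) = 0 (Function('J')(Y) = Mul(Rational(-1, 3), 0) = 0)
Function('q')(o, G) = -20 (Function('q')(o, G) = Mul(-4, 5) = -20)
D = -4 (D = Mul(2, Add(0, Mul(-1, 2))) = Mul(2, Add(0, -2)) = Mul(2, -2) = -4)
r = -24 (r = Add(-20, -4) = -24)
Add(Add(230, Add(r, Mul(7, -8))), 294) = Add(Add(230, Add(-24, Mul(7, -8))), 294) = Add(Add(230, Add(-24, -56)), 294) = Add(Add(230, -80), 294) = Add(150, 294) = 444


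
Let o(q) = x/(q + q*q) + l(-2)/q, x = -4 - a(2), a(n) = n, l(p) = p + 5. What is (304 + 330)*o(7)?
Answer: 2853/14 ≈ 203.79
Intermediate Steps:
l(p) = 5 + p
x = -6 (x = -4 - 1*2 = -4 - 2 = -6)
o(q) = -6/(q + q²) + 3/q (o(q) = -6/(q + q*q) + (5 - 2)/q = -6/(q + q²) + 3/q)
(304 + 330)*o(7) = (304 + 330)*(3*(-1 + 7)/(7*(1 + 7))) = 634*(3*(⅐)*6/8) = 634*(3*(⅐)*(⅛)*6) = 634*(9/28) = 2853/14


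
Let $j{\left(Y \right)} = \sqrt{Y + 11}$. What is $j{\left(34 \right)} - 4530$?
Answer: $-4530 + 3 \sqrt{5} \approx -4523.3$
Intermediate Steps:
$j{\left(Y \right)} = \sqrt{11 + Y}$
$j{\left(34 \right)} - 4530 = \sqrt{11 + 34} - 4530 = \sqrt{45} - 4530 = 3 \sqrt{5} - 4530 = -4530 + 3 \sqrt{5}$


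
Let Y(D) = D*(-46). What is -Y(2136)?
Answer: 98256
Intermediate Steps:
Y(D) = -46*D
-Y(2136) = -(-46)*2136 = -1*(-98256) = 98256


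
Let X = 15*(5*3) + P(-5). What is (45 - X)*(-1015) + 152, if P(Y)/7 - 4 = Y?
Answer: 175747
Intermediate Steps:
P(Y) = 28 + 7*Y
X = 218 (X = 15*(5*3) + (28 + 7*(-5)) = 15*15 + (28 - 35) = 225 - 7 = 218)
(45 - X)*(-1015) + 152 = (45 - 1*218)*(-1015) + 152 = (45 - 218)*(-1015) + 152 = -173*(-1015) + 152 = 175595 + 152 = 175747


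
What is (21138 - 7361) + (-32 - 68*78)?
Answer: 8441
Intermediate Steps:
(21138 - 7361) + (-32 - 68*78) = 13777 + (-32 - 5304) = 13777 - 5336 = 8441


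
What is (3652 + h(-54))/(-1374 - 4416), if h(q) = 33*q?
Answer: -187/579 ≈ -0.32297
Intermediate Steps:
(3652 + h(-54))/(-1374 - 4416) = (3652 + 33*(-54))/(-1374 - 4416) = (3652 - 1782)/(-5790) = 1870*(-1/5790) = -187/579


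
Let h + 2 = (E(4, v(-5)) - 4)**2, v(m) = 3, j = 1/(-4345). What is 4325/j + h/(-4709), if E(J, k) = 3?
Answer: -88492116624/4709 ≈ -1.8792e+7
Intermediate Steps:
j = -1/4345 ≈ -0.00023015
h = -1 (h = -2 + (3 - 4)**2 = -2 + (-1)**2 = -2 + 1 = -1)
4325/j + h/(-4709) = 4325/(-1/4345) - 1/(-4709) = 4325*(-4345) - 1*(-1/4709) = -18792125 + 1/4709 = -88492116624/4709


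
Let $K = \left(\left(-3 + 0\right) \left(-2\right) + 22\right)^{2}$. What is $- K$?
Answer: $-784$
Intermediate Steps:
$K = 784$ ($K = \left(\left(-3\right) \left(-2\right) + 22\right)^{2} = \left(6 + 22\right)^{2} = 28^{2} = 784$)
$- K = \left(-1\right) 784 = -784$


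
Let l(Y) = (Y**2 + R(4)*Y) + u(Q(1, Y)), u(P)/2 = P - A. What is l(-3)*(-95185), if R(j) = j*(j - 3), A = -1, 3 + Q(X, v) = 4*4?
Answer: -2379625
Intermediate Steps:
Q(X, v) = 13 (Q(X, v) = -3 + 4*4 = -3 + 16 = 13)
u(P) = 2 + 2*P (u(P) = 2*(P - 1*(-1)) = 2*(P + 1) = 2*(1 + P) = 2 + 2*P)
R(j) = j*(-3 + j)
l(Y) = 28 + Y**2 + 4*Y (l(Y) = (Y**2 + (4*(-3 + 4))*Y) + (2 + 2*13) = (Y**2 + (4*1)*Y) + (2 + 26) = (Y**2 + 4*Y) + 28 = 28 + Y**2 + 4*Y)
l(-3)*(-95185) = (28 + (-3)**2 + 4*(-3))*(-95185) = (28 + 9 - 12)*(-95185) = 25*(-95185) = -2379625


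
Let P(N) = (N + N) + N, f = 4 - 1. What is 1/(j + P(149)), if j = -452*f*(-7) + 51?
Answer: 1/9990 ≈ 0.00010010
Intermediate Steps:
f = 3
P(N) = 3*N (P(N) = 2*N + N = 3*N)
j = 9543 (j = -452*3*(-7) + 51 = -(-9492) + 51 = -452*(-21) + 51 = 9492 + 51 = 9543)
1/(j + P(149)) = 1/(9543 + 3*149) = 1/(9543 + 447) = 1/9990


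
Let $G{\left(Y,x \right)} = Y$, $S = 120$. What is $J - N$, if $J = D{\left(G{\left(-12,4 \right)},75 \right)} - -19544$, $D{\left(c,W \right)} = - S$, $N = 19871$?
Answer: $-447$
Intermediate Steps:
$D{\left(c,W \right)} = -120$ ($D{\left(c,W \right)} = \left(-1\right) 120 = -120$)
$J = 19424$ ($J = -120 - -19544 = -120 + 19544 = 19424$)
$J - N = 19424 - 19871 = -447$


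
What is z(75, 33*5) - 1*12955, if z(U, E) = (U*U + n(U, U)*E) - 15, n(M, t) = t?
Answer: 5030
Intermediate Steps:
z(U, E) = -15 + U² + E*U (z(U, E) = (U*U + U*E) - 15 = (U² + E*U) - 15 = -15 + U² + E*U)
z(75, 33*5) - 1*12955 = (-15 + 75² + (33*5)*75) - 1*12955 = (-15 + 5625 + 165*75) - 12955 = (-15 + 5625 + 12375) - 12955 = 17985 - 12955 = 5030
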